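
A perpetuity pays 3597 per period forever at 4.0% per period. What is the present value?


PV = PMT / i
= 3597 / 0.04
= 89925.0


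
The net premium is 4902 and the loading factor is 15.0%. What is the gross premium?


Gross = net * (1 + loading)
= 4902 * (1 + 0.15)
= 4902 * 1.15
= 5637.3


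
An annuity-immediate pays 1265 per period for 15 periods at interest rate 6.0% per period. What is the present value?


PV = PMT * (1 - (1+i)^(-n)) / i
= 1265 * (1 - (1+0.06)^(-15)) / 0.06
= 1265 * (1 - 0.417265) / 0.06
= 1265 * 9.712249
= 12285.995


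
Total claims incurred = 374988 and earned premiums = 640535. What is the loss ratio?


Loss ratio = claims / premiums
= 374988 / 640535
= 0.5854


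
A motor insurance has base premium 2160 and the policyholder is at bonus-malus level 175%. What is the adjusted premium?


adjusted = base * BM_level / 100
= 2160 * 175 / 100
= 2160 * 1.75
= 3780.0


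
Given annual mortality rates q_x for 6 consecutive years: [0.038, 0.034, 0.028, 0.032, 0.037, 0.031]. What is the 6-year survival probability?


p_k = 1 - q_k for each year
Survival = product of (1 - q_k)
= 0.962 * 0.966 * 0.972 * 0.968 * 0.963 * 0.969
= 0.8159


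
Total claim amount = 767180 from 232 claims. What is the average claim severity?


severity = total / number
= 767180 / 232
= 3306.8103


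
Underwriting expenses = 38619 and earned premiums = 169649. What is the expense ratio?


Expense ratio = expenses / premiums
= 38619 / 169649
= 0.2276


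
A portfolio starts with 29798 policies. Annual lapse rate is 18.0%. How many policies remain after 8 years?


remaining = initial * (1 - lapse)^years
= 29798 * (1 - 0.18)^8
= 29798 * 0.204414
= 6091.1309


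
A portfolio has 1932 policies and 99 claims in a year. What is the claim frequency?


frequency = claims / policies
= 99 / 1932
= 0.0512


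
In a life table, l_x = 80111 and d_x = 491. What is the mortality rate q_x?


q_x = d_x / l_x
= 491 / 80111
= 0.0061


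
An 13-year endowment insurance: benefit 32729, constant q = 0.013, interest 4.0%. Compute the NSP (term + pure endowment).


Term component = 3960.7216
Pure endowment = 13_p_x * v^13 * benefit = 0.843574 * 0.600574 * 32729 = 16581.4425
NSP = 20542.1642


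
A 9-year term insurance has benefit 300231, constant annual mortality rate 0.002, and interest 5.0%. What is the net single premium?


NSP = benefit * sum_{k=0}^{n-1} k_p_x * q * v^(k+1)
With constant q=0.002, v=0.952381
Sum = 0.014112
NSP = 300231 * 0.014112
= 4236.7404


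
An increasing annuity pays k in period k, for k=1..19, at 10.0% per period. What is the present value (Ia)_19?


(Ia)_n = sum_{k=1}^{n} k * v^k, v = 1/(1+i)
v = 0.909091
Sum computed term by term:
(Ia)_19 = 60.9476


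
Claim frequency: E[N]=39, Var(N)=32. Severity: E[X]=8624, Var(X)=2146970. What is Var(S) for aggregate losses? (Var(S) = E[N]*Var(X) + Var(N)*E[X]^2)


Var(S) = E[N]*Var(X) + Var(N)*E[X]^2
= 39*2146970 + 32*8624^2
= 83731830 + 2379948032
= 2.4637e+09


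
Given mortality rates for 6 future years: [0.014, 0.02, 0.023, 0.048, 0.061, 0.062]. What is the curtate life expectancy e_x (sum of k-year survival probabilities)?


e_x = sum_{k=1}^{n} k_p_x
k_p_x values:
  1_p_x = 0.986
  2_p_x = 0.96628
  3_p_x = 0.944056
  4_p_x = 0.898741
  5_p_x = 0.843918
  6_p_x = 0.791595
e_x = 5.4306


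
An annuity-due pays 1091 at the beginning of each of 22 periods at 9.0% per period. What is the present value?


PV_due = PMT * (1-(1+i)^(-n))/i * (1+i)
PV_immediate = 10301.6862
PV_due = 10301.6862 * 1.09
= 11228.8379


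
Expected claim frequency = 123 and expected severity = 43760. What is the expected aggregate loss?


E[S] = E[N] * E[X]
= 123 * 43760
= 5.3825e+06


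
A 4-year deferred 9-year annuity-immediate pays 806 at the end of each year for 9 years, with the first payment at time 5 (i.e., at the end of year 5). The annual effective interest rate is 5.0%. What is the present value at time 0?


PV at time 4 of the 9-year annuity-immediate:
a_n = 806 * (1-(1+0.05)^(-9))/0.05 = 5728.9043
Discount back 4 years to time 0:
PV = 5728.9043 * (1+0.05)^(-4)
= 5728.9043 * 0.822702
= 4713.1837


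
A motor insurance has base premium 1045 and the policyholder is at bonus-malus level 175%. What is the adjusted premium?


adjusted = base * BM_level / 100
= 1045 * 175 / 100
= 1045 * 1.75
= 1828.75


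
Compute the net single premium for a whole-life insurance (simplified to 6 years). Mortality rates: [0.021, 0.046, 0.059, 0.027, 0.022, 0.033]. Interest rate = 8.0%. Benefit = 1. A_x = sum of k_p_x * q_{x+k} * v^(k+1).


v = 0.925926
Year 0: k_p_x=1.0, q=0.021, term=0.019444
Year 1: k_p_x=0.979, q=0.046, term=0.038609
Year 2: k_p_x=0.933966, q=0.059, term=0.043743
Year 3: k_p_x=0.878862, q=0.027, term=0.017442
Year 4: k_p_x=0.855133, q=0.022, term=0.012804
Year 5: k_p_x=0.83632, q=0.033, term=0.017392
A_x = 0.1494


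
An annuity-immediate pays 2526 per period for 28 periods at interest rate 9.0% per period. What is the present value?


PV = PMT * (1 - (1+i)^(-n)) / i
= 2526 * (1 - (1+0.09)^(-28)) / 0.09
= 2526 * (1 - 0.089548) / 0.09
= 2526 * 10.116128
= 25553.3403


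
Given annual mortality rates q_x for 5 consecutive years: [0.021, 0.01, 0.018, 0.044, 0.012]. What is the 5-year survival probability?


p_k = 1 - q_k for each year
Survival = product of (1 - q_k)
= 0.979 * 0.99 * 0.982 * 0.956 * 0.988
= 0.899


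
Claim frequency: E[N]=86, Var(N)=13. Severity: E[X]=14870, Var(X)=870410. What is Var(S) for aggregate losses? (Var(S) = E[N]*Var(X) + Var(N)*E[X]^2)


Var(S) = E[N]*Var(X) + Var(N)*E[X]^2
= 86*870410 + 13*14870^2
= 74855260 + 2874519700
= 2.9494e+09


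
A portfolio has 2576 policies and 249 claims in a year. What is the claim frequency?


frequency = claims / policies
= 249 / 2576
= 0.0967


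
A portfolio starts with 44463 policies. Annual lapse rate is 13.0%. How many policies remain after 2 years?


remaining = initial * (1 - lapse)^years
= 44463 * (1 - 0.13)^2
= 44463 * 0.7569
= 33654.0447


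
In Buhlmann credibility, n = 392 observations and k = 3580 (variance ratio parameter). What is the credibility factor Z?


Z = n / (n + k)
= 392 / (392 + 3580)
= 392 / 3972
= 0.0987


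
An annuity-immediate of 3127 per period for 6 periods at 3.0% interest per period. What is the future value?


FV = PMT * ((1+i)^n - 1) / i
= 3127 * ((1.03)^6 - 1) / 0.03
= 3127 * (1.194052 - 1) / 0.03
= 20226.7177


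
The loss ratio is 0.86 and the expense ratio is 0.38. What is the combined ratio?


Combined ratio = loss ratio + expense ratio
= 0.86 + 0.38
= 1.24


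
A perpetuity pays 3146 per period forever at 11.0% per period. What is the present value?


PV = PMT / i
= 3146 / 0.11
= 28600.0


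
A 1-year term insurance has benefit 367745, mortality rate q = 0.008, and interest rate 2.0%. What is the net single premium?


NSP = benefit * q * v
v = 1/(1+i) = 0.980392
NSP = 367745 * 0.008 * 0.980392
= 2884.2745


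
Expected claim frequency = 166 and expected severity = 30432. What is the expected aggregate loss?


E[S] = E[N] * E[X]
= 166 * 30432
= 5.0517e+06


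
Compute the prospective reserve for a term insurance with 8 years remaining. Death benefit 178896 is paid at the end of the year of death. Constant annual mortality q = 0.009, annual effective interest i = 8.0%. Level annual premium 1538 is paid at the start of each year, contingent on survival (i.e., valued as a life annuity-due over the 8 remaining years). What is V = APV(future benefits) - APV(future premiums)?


v = 1/(1+i) = 0.925926
APV(future benefits) per unit = sum_{k=0}^{7} k_p_x * q * v^(k+1) = 0.050302
APV(future benefits) = 178896 * 0.050302 = 8998.7554
Life annuity-due factor ä_{x:8} = sum_{k=0}^{7} k_p_x * v^k = 6.036192
APV(future premiums) = 1538 * 6.036192 = 9283.6637
V = 8998.7554 - 9283.6637
= -284.9083


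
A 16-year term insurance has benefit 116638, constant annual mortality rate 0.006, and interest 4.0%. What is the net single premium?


NSP = benefit * sum_{k=0}^{n-1} k_p_x * q * v^(k+1)
With constant q=0.006, v=0.961538
Sum = 0.067187
NSP = 116638 * 0.067187
= 7836.6111


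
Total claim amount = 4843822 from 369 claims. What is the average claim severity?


severity = total / number
= 4843822 / 369
= 13126.8889


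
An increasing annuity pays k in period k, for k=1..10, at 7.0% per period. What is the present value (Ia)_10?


(Ia)_n = sum_{k=1}^{n} k * v^k, v = 1/(1+i)
v = 0.934579
Sum computed term by term:
(Ia)_10 = 34.7391


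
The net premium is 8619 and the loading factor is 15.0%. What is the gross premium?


Gross = net * (1 + loading)
= 8619 * (1 + 0.15)
= 8619 * 1.15
= 9911.85


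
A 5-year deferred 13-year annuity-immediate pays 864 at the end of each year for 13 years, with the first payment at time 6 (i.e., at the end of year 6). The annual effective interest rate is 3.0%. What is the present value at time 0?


PV at time 5 of the 13-year annuity-immediate:
a_n = 864 * (1-(1+0.03)^(-13))/0.03 = 9188.6014
Discount back 5 years to time 0:
PV = 9188.6014 * (1+0.03)^(-5)
= 9188.6014 * 0.862609
= 7926.1683


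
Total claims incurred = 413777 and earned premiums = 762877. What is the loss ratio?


Loss ratio = claims / premiums
= 413777 / 762877
= 0.5424


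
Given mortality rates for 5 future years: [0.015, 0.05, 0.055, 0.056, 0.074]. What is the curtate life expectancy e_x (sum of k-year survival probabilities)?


e_x = sum_{k=1}^{n} k_p_x
k_p_x values:
  1_p_x = 0.985
  2_p_x = 0.93575
  3_p_x = 0.884284
  4_p_x = 0.834764
  5_p_x = 0.772991
e_x = 4.4128


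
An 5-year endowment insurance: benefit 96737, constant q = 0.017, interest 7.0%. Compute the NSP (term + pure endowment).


Term component = 6532.5956
Pure endowment = 5_p_x * v^5 * benefit = 0.917841 * 0.712986 * 96737 = 63305.4814
NSP = 69838.077


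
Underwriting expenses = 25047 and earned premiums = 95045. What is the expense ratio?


Expense ratio = expenses / premiums
= 25047 / 95045
= 0.2635


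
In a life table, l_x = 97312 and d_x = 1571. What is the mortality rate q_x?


q_x = d_x / l_x
= 1571 / 97312
= 0.0161


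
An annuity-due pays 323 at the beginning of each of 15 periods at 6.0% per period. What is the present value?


PV_due = PMT * (1-(1+i)^(-n))/i * (1+i)
PV_immediate = 3137.0564
PV_due = 3137.0564 * 1.06
= 3325.2798


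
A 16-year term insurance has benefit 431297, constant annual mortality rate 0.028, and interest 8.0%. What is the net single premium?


NSP = benefit * sum_{k=0}^{n-1} k_p_x * q * v^(k+1)
With constant q=0.028, v=0.925926
Sum = 0.211218
NSP = 431297 * 0.211218
= 91097.6876


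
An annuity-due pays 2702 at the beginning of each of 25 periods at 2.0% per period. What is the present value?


PV_due = PMT * (1-(1+i)^(-n))/i * (1+i)
PV_immediate = 52752.3794
PV_due = 52752.3794 * 1.02
= 53807.427


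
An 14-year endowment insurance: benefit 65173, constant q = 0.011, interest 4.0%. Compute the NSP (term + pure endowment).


Term component = 7103.9324
Pure endowment = 14_p_x * v^14 * benefit = 0.856541 * 0.577475 * 65173 = 32236.5862
NSP = 39340.5186


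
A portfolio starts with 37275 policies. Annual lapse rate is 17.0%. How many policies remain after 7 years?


remaining = initial * (1 - lapse)^years
= 37275 * (1 - 0.17)^7
= 37275 * 0.271361
= 10114.963


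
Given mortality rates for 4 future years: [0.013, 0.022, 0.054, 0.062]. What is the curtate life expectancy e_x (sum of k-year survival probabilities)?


e_x = sum_{k=1}^{n} k_p_x
k_p_x values:
  1_p_x = 0.987
  2_p_x = 0.965286
  3_p_x = 0.913161
  4_p_x = 0.856545
e_x = 3.722


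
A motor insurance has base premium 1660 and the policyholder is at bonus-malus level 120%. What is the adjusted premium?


adjusted = base * BM_level / 100
= 1660 * 120 / 100
= 1660 * 1.2
= 1992.0


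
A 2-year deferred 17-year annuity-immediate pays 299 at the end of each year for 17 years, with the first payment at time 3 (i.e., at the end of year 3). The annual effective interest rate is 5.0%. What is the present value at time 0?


PV at time 2 of the 17-year annuity-immediate:
a_n = 299 * (1-(1+0.05)^(-17))/0.05 = 3370.9458
Discount back 2 years to time 0:
PV = 3370.9458 * (1+0.05)^(-2)
= 3370.9458 * 0.907029
= 3057.5472


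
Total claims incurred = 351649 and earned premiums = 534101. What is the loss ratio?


Loss ratio = claims / premiums
= 351649 / 534101
= 0.6584


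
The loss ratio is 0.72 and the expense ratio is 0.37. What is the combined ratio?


Combined ratio = loss ratio + expense ratio
= 0.72 + 0.37
= 1.09


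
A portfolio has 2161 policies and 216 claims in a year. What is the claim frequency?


frequency = claims / policies
= 216 / 2161
= 0.1


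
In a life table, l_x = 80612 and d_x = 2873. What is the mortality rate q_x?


q_x = d_x / l_x
= 2873 / 80612
= 0.0356


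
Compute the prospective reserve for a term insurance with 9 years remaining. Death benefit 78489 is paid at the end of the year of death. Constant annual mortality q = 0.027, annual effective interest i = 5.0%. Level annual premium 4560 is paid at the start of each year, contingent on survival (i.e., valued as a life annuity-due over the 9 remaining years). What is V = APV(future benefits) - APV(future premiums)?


v = 1/(1+i) = 0.952381
APV(future benefits) per unit = sum_{k=0}^{8} k_p_x * q * v^(k+1) = 0.17397
APV(future benefits) = 78489 * 0.17397 = 13654.7596
Life annuity-due factor ä_{x:9} = sum_{k=0}^{8} k_p_x * v^k = 6.765514
APV(future premiums) = 4560 * 6.765514 = 30850.7438
V = 13654.7596 - 30850.7438
= -17195.9842


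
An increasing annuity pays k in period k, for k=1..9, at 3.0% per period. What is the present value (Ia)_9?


(Ia)_n = sum_{k=1}^{n} k * v^k, v = 1/(1+i)
v = 0.970874
Sum computed term by term:
(Ia)_9 = 37.3981


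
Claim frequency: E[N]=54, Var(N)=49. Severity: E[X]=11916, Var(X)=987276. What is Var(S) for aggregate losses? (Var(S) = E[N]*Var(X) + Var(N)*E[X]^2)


Var(S) = E[N]*Var(X) + Var(N)*E[X]^2
= 54*987276 + 49*11916^2
= 53312904 + 6957561744
= 7.0109e+09


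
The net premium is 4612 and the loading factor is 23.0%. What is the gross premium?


Gross = net * (1 + loading)
= 4612 * (1 + 0.23)
= 4612 * 1.23
= 5672.76


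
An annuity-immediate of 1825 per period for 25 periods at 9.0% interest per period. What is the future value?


FV = PMT * ((1+i)^n - 1) / i
= 1825 * ((1.09)^25 - 1) / 0.09
= 1825 * (8.623081 - 1) / 0.09
= 154579.1356


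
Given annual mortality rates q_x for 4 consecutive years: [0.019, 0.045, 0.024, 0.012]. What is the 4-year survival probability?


p_k = 1 - q_k for each year
Survival = product of (1 - q_k)
= 0.981 * 0.955 * 0.976 * 0.988
= 0.9034


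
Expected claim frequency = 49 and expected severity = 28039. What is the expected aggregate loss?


E[S] = E[N] * E[X]
= 49 * 28039
= 1.3739e+06


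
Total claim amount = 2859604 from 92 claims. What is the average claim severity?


severity = total / number
= 2859604 / 92
= 31082.6522


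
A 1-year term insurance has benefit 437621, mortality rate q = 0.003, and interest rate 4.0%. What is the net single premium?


NSP = benefit * q * v
v = 1/(1+i) = 0.961538
NSP = 437621 * 0.003 * 0.961538
= 1262.3683


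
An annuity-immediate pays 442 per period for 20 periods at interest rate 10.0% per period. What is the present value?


PV = PMT * (1 - (1+i)^(-n)) / i
= 442 * (1 - (1+0.1)^(-20)) / 0.1
= 442 * (1 - 0.148644) / 0.1
= 442 * 8.513564
= 3762.9952


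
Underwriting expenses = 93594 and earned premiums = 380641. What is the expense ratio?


Expense ratio = expenses / premiums
= 93594 / 380641
= 0.2459


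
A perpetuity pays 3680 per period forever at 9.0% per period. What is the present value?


PV = PMT / i
= 3680 / 0.09
= 40888.8889


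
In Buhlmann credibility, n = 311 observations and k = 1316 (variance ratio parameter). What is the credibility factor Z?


Z = n / (n + k)
= 311 / (311 + 1316)
= 311 / 1627
= 0.1911


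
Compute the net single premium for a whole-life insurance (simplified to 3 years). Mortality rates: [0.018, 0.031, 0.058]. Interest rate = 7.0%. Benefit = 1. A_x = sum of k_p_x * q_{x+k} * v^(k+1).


v = 0.934579
Year 0: k_p_x=1.0, q=0.018, term=0.016822
Year 1: k_p_x=0.982, q=0.031, term=0.026589
Year 2: k_p_x=0.951558, q=0.058, term=0.045052
A_x = 0.0885


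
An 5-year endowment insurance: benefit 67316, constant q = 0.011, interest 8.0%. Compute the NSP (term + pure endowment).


Term component = 2897.087
Pure endowment = 5_p_x * v^5 * benefit = 0.946197 * 0.680583 * 67316 = 43349.1895
NSP = 46246.2765


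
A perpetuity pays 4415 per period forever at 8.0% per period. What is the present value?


PV = PMT / i
= 4415 / 0.08
= 55187.5


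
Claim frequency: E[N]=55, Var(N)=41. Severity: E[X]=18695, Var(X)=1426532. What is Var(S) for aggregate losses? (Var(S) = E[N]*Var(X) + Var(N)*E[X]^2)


Var(S) = E[N]*Var(X) + Var(N)*E[X]^2
= 55*1426532 + 41*18695^2
= 78459260 + 14329624025
= 1.4408e+10


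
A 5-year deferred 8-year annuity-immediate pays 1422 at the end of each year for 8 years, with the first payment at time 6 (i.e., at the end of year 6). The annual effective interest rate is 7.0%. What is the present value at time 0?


PV at time 5 of the 8-year annuity-immediate:
a_n = 1422 * (1-(1+0.07)^(-8))/0.07 = 8491.1865
Discount back 5 years to time 0:
PV = 8491.1865 * (1+0.07)^(-5)
= 8491.1865 * 0.712986
= 6054.0986


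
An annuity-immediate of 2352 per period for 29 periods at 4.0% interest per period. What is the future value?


FV = PMT * ((1+i)^n - 1) / i
= 2352 * ((1.04)^29 - 1) / 0.04
= 2352 * (3.118651 - 1) / 0.04
= 124576.7054


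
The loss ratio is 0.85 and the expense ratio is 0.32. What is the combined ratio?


Combined ratio = loss ratio + expense ratio
= 0.85 + 0.32
= 1.17


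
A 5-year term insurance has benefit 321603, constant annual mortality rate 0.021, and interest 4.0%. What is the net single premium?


NSP = benefit * sum_{k=0}^{n-1} k_p_x * q * v^(k+1)
With constant q=0.021, v=0.961538
Sum = 0.089793
NSP = 321603 * 0.089793
= 28877.5407


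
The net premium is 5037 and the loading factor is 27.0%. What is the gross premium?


Gross = net * (1 + loading)
= 5037 * (1 + 0.27)
= 5037 * 1.27
= 6396.99


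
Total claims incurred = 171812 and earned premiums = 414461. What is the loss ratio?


Loss ratio = claims / premiums
= 171812 / 414461
= 0.4145


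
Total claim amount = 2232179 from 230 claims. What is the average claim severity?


severity = total / number
= 2232179 / 230
= 9705.1261


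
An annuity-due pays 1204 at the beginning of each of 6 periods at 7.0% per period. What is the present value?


PV_due = PMT * (1-(1+i)^(-n))/i * (1+i)
PV_immediate = 5738.9138
PV_due = 5738.9138 * 1.07
= 6140.6377


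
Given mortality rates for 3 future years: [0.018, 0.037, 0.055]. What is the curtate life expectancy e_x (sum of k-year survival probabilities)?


e_x = sum_{k=1}^{n} k_p_x
k_p_x values:
  1_p_x = 0.982
  2_p_x = 0.945666
  3_p_x = 0.893654
e_x = 2.8213


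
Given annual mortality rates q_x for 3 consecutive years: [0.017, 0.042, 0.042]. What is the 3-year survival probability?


p_k = 1 - q_k for each year
Survival = product of (1 - q_k)
= 0.983 * 0.958 * 0.958
= 0.9022


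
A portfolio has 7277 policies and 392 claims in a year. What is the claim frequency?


frequency = claims / policies
= 392 / 7277
= 0.0539


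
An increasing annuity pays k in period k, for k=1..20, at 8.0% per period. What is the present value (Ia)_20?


(Ia)_n = sum_{k=1}^{n} k * v^k, v = 1/(1+i)
v = 0.925926
Sum computed term by term:
(Ia)_20 = 78.9079


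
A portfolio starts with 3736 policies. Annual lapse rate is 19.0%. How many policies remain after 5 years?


remaining = initial * (1 - lapse)^years
= 3736 * (1 - 0.19)^5
= 3736 * 0.348678
= 1302.6627


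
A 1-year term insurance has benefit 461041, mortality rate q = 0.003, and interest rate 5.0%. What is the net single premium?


NSP = benefit * q * v
v = 1/(1+i) = 0.952381
NSP = 461041 * 0.003 * 0.952381
= 1317.26


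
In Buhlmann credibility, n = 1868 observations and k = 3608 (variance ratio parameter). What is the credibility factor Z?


Z = n / (n + k)
= 1868 / (1868 + 3608)
= 1868 / 5476
= 0.3411


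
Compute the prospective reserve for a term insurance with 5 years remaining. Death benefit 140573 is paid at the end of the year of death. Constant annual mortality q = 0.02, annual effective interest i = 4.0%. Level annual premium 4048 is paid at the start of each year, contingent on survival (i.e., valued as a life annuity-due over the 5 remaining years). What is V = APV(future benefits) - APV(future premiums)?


v = 1/(1+i) = 0.961538
APV(future benefits) per unit = sum_{k=0}^{4} k_p_x * q * v^(k+1) = 0.085681
APV(future benefits) = 140573 * 0.085681 = 12044.435
Life annuity-due factor ä_{x:5} = sum_{k=0}^{4} k_p_x * v^k = 4.455412
APV(future premiums) = 4048 * 4.455412 = 18035.5074
V = 12044.435 - 18035.5074
= -5991.0724


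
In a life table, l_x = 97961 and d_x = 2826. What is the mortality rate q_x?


q_x = d_x / l_x
= 2826 / 97961
= 0.0288


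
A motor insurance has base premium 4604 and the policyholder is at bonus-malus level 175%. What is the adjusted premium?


adjusted = base * BM_level / 100
= 4604 * 175 / 100
= 4604 * 1.75
= 8057.0


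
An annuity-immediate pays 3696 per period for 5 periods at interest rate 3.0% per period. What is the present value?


PV = PMT * (1 - (1+i)^(-n)) / i
= 3696 * (1 - (1+0.03)^(-5)) / 0.03
= 3696 * (1 - 0.862609) / 0.03
= 3696 * 4.579707
= 16926.5978


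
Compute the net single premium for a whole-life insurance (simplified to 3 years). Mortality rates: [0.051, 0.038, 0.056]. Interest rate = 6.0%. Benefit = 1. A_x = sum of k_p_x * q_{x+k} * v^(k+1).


v = 0.943396
Year 0: k_p_x=1.0, q=0.051, term=0.048113
Year 1: k_p_x=0.949, q=0.038, term=0.032095
Year 2: k_p_x=0.912938, q=0.056, term=0.042925
A_x = 0.1231


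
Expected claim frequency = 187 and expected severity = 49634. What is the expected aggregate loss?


E[S] = E[N] * E[X]
= 187 * 49634
= 9.2816e+06


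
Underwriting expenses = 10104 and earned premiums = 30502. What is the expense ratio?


Expense ratio = expenses / premiums
= 10104 / 30502
= 0.3313


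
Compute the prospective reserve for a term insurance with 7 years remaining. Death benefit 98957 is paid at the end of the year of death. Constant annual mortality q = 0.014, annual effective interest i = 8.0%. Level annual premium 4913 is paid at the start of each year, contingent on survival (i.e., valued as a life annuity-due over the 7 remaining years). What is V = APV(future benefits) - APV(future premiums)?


v = 1/(1+i) = 0.925926
APV(future benefits) per unit = sum_{k=0}^{6} k_p_x * q * v^(k+1) = 0.0702
APV(future benefits) = 98957 * 0.0702 = 6946.8171
Life annuity-due factor ä_{x:7} = sum_{k=0}^{6} k_p_x * v^k = 5.415456
APV(future premiums) = 4913 * 5.415456 = 26606.1372
V = 6946.8171 - 26606.1372
= -19659.3201


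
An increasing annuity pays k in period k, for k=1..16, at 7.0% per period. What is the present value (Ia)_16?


(Ia)_n = sum_{k=1}^{n} k * v^k, v = 1/(1+i)
v = 0.934579
Sum computed term by term:
(Ia)_16 = 66.9737


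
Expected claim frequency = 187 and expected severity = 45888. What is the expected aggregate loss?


E[S] = E[N] * E[X]
= 187 * 45888
= 8.5811e+06


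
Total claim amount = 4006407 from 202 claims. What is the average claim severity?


severity = total / number
= 4006407 / 202
= 19833.698


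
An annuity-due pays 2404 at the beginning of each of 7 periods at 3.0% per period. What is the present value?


PV_due = PMT * (1-(1+i)^(-n))/i * (1+i)
PV_immediate = 14977.6002
PV_due = 14977.6002 * 1.03
= 15426.9282


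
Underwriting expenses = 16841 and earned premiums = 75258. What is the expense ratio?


Expense ratio = expenses / premiums
= 16841 / 75258
= 0.2238


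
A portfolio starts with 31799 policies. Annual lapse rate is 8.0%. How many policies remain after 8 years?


remaining = initial * (1 - lapse)^years
= 31799 * (1 - 0.08)^8
= 31799 * 0.513219
= 16319.8469


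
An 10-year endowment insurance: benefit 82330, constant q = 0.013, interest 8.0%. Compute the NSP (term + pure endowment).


Term component = 6831.6549
Pure endowment = 10_p_x * v^10 * benefit = 0.877347 * 0.463193 * 82330 = 33457.3922
NSP = 40289.047


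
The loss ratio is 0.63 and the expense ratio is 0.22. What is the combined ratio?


Combined ratio = loss ratio + expense ratio
= 0.63 + 0.22
= 0.85


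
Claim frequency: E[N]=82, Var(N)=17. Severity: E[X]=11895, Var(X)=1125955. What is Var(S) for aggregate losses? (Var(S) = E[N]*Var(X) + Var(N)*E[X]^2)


Var(S) = E[N]*Var(X) + Var(N)*E[X]^2
= 82*1125955 + 17*11895^2
= 92328310 + 2405347425
= 2.4977e+09


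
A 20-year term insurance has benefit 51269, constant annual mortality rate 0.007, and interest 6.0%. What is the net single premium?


NSP = benefit * sum_{k=0}^{n-1} k_p_x * q * v^(k+1)
With constant q=0.007, v=0.943396
Sum = 0.076171
NSP = 51269 * 0.076171
= 3905.2009


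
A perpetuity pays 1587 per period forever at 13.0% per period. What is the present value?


PV = PMT / i
= 1587 / 0.13
= 12207.6923


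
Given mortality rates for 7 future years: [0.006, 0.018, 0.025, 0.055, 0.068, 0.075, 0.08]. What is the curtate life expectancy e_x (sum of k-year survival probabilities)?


e_x = sum_{k=1}^{n} k_p_x
k_p_x values:
  1_p_x = 0.994
  2_p_x = 0.976108
  3_p_x = 0.951705
  4_p_x = 0.899362
  5_p_x = 0.838205
  6_p_x = 0.77534
  7_p_x = 0.713312
e_x = 6.148


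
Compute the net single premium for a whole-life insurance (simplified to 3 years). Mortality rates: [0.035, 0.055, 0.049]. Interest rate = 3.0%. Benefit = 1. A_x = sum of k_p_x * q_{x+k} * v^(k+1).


v = 0.970874
Year 0: k_p_x=1.0, q=0.035, term=0.033981
Year 1: k_p_x=0.965, q=0.055, term=0.050028
Year 2: k_p_x=0.911925, q=0.049, term=0.040892
A_x = 0.1249


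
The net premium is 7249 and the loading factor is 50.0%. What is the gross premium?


Gross = net * (1 + loading)
= 7249 * (1 + 0.5)
= 7249 * 1.5
= 10873.5


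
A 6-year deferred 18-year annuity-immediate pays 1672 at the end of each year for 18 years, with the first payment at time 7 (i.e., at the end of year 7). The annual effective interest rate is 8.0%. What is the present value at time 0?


PV at time 6 of the 18-year annuity-immediate:
a_n = 1672 * (1-(1+0.08)^(-18))/0.08 = 15669.7953
Discount back 6 years to time 0:
PV = 15669.7953 * (1+0.08)^(-6)
= 15669.7953 * 0.63017
= 9874.6291


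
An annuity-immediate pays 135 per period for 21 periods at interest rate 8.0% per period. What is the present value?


PV = PMT * (1 - (1+i)^(-n)) / i
= 135 * (1 - (1+0.08)^(-21)) / 0.08
= 135 * (1 - 0.198656) / 0.08
= 135 * 10.016803
= 1352.2684


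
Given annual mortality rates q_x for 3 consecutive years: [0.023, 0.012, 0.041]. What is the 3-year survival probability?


p_k = 1 - q_k for each year
Survival = product of (1 - q_k)
= 0.977 * 0.988 * 0.959
= 0.9257


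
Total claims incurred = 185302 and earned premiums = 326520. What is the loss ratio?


Loss ratio = claims / premiums
= 185302 / 326520
= 0.5675


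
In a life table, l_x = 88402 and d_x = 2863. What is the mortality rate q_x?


q_x = d_x / l_x
= 2863 / 88402
= 0.0324


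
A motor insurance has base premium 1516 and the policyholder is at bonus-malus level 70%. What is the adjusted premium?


adjusted = base * BM_level / 100
= 1516 * 70 / 100
= 1516 * 0.7
= 1061.2


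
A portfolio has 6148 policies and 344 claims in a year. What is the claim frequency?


frequency = claims / policies
= 344 / 6148
= 0.056


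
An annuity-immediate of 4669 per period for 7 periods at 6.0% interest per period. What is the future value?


FV = PMT * ((1+i)^n - 1) / i
= 4669 * ((1.06)^7 - 1) / 0.06
= 4669 * (1.50363 - 1) / 0.06
= 39190.828


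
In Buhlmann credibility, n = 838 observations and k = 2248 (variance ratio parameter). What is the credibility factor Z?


Z = n / (n + k)
= 838 / (838 + 2248)
= 838 / 3086
= 0.2715


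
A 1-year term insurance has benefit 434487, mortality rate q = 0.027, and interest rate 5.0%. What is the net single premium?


NSP = benefit * q * v
v = 1/(1+i) = 0.952381
NSP = 434487 * 0.027 * 0.952381
= 11172.5229


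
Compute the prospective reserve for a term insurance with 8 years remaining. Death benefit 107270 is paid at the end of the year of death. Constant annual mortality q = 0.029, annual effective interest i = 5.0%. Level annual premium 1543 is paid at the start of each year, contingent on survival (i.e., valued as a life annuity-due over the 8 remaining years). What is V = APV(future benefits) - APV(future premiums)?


v = 1/(1+i) = 0.952381
APV(future benefits) per unit = sum_{k=0}^{7} k_p_x * q * v^(k+1) = 0.170748
APV(future benefits) = 107270 * 0.170748 = 18316.1272
Life annuity-due factor ä_{x:8} = sum_{k=0}^{7} k_p_x * v^k = 6.182252
APV(future premiums) = 1543 * 6.182252 = 9539.2141
V = 18316.1272 - 9539.2141
= 8776.9131


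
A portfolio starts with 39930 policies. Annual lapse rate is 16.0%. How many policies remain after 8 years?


remaining = initial * (1 - lapse)^years
= 39930 * (1 - 0.16)^8
= 39930 * 0.247876
= 9897.6843


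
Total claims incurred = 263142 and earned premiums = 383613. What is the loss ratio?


Loss ratio = claims / premiums
= 263142 / 383613
= 0.686


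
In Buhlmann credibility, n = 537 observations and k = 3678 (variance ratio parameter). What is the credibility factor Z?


Z = n / (n + k)
= 537 / (537 + 3678)
= 537 / 4215
= 0.1274


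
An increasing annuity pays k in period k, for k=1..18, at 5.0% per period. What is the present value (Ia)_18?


(Ia)_n = sum_{k=1}^{n} k * v^k, v = 1/(1+i)
v = 0.952381
Sum computed term by term:
(Ia)_18 = 95.8939


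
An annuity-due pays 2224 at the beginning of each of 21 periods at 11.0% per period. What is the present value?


PV_due = PMT * (1-(1+i)^(-n))/i * (1+i)
PV_immediate = 17958.9565
PV_due = 17958.9565 * 1.11
= 19934.4417


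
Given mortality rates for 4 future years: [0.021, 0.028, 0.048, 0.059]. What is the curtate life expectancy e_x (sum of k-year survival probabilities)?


e_x = sum_{k=1}^{n} k_p_x
k_p_x values:
  1_p_x = 0.979
  2_p_x = 0.951588
  3_p_x = 0.905912
  4_p_x = 0.852463
e_x = 3.689


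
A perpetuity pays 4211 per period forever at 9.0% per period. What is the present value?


PV = PMT / i
= 4211 / 0.09
= 46788.8889


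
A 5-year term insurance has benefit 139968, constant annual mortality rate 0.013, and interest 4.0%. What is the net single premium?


NSP = benefit * sum_{k=0}^{n-1} k_p_x * q * v^(k+1)
With constant q=0.013, v=0.961538
Sum = 0.056446
NSP = 139968 * 0.056446
= 7900.6694


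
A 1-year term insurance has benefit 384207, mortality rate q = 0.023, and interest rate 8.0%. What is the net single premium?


NSP = benefit * q * v
v = 1/(1+i) = 0.925926
NSP = 384207 * 0.023 * 0.925926
= 8182.1861


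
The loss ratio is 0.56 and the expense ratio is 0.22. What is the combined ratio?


Combined ratio = loss ratio + expense ratio
= 0.56 + 0.22
= 0.78


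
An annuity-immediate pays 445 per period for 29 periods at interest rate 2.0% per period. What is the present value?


PV = PMT * (1 - (1+i)^(-n)) / i
= 445 * (1 - (1+0.02)^(-29)) / 0.02
= 445 * (1 - 0.563112) / 0.02
= 445 * 21.844385
= 9720.7512


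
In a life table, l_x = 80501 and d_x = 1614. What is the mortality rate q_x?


q_x = d_x / l_x
= 1614 / 80501
= 0.02


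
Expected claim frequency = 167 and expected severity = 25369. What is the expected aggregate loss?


E[S] = E[N] * E[X]
= 167 * 25369
= 4.2366e+06


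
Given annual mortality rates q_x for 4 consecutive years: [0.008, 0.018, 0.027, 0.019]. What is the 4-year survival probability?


p_k = 1 - q_k for each year
Survival = product of (1 - q_k)
= 0.992 * 0.982 * 0.973 * 0.981
= 0.9298


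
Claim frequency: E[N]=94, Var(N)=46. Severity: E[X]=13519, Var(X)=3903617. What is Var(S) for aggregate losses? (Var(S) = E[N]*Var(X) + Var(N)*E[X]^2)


Var(S) = E[N]*Var(X) + Var(N)*E[X]^2
= 94*3903617 + 46*13519^2
= 366939998 + 8407114606
= 8.7741e+09


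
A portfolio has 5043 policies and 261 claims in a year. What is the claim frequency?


frequency = claims / policies
= 261 / 5043
= 0.0518


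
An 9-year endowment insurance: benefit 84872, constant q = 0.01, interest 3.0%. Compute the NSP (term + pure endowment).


Term component = 6362.5376
Pure endowment = 9_p_x * v^9 * benefit = 0.913517 * 0.766417 * 84872 = 59421.8496
NSP = 65784.3872


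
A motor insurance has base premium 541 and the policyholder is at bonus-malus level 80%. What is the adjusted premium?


adjusted = base * BM_level / 100
= 541 * 80 / 100
= 541 * 0.8
= 432.8


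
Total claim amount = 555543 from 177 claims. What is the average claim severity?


severity = total / number
= 555543 / 177
= 3138.661


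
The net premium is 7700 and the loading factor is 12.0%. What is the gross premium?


Gross = net * (1 + loading)
= 7700 * (1 + 0.12)
= 7700 * 1.12
= 8624.0


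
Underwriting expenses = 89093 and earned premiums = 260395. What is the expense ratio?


Expense ratio = expenses / premiums
= 89093 / 260395
= 0.3421


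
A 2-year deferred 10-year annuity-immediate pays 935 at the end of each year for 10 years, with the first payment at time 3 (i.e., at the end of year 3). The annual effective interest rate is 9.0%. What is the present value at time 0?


PV at time 2 of the 10-year annuity-immediate:
a_n = 935 * (1-(1+0.09)^(-10))/0.09 = 6000.51
Discount back 2 years to time 0:
PV = 6000.51 * (1+0.09)^(-2)
= 6000.51 * 0.84168
= 5050.5092


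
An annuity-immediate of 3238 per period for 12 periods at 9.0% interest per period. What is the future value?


FV = PMT * ((1+i)^n - 1) / i
= 3238 * ((1.09)^12 - 1) / 0.09
= 3238 * (2.812665 - 1) / 0.09
= 65215.6507


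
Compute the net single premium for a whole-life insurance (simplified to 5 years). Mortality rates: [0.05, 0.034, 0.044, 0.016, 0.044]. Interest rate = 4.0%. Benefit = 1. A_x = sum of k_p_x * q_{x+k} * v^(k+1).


v = 0.961538
Year 0: k_p_x=1.0, q=0.05, term=0.048077
Year 1: k_p_x=0.95, q=0.034, term=0.029863
Year 2: k_p_x=0.9177, q=0.044, term=0.035897
Year 3: k_p_x=0.877321, q=0.016, term=0.011999
Year 4: k_p_x=0.863284, q=0.044, term=0.03122
A_x = 0.1571


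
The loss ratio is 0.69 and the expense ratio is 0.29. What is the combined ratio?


Combined ratio = loss ratio + expense ratio
= 0.69 + 0.29
= 0.98


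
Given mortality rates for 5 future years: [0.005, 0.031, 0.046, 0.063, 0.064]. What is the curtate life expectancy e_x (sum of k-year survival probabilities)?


e_x = sum_{k=1}^{n} k_p_x
k_p_x values:
  1_p_x = 0.995
  2_p_x = 0.964155
  3_p_x = 0.919804
  4_p_x = 0.861856
  5_p_x = 0.806697
e_x = 4.5475


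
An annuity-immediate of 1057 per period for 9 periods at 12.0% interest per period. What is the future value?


FV = PMT * ((1+i)^n - 1) / i
= 1057 * ((1.12)^9 - 1) / 0.12
= 1057 * (2.773079 - 1) / 0.12
= 15617.8687


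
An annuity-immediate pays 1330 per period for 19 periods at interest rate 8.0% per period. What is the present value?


PV = PMT * (1 - (1+i)^(-n)) / i
= 1330 * (1 - (1+0.08)^(-19)) / 0.08
= 1330 * (1 - 0.231712) / 0.08
= 1330 * 9.603599
= 12772.7869


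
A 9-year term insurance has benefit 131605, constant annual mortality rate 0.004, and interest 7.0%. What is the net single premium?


NSP = benefit * sum_{k=0}^{n-1} k_p_x * q * v^(k+1)
With constant q=0.004, v=0.934579
Sum = 0.025694
NSP = 131605 * 0.025694
= 3381.448


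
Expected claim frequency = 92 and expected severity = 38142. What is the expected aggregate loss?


E[S] = E[N] * E[X]
= 92 * 38142
= 3.5091e+06


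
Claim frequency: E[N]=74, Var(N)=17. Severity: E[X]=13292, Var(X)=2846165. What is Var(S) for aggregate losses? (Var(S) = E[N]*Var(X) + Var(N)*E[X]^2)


Var(S) = E[N]*Var(X) + Var(N)*E[X]^2
= 74*2846165 + 17*13292^2
= 210616210 + 3003513488
= 3.2141e+09


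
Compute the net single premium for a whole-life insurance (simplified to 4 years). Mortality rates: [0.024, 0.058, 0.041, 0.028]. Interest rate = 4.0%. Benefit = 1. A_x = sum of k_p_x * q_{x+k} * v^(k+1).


v = 0.961538
Year 0: k_p_x=1.0, q=0.024, term=0.023077
Year 1: k_p_x=0.976, q=0.058, term=0.052337
Year 2: k_p_x=0.919392, q=0.041, term=0.033511
Year 3: k_p_x=0.881697, q=0.028, term=0.021103
A_x = 0.13


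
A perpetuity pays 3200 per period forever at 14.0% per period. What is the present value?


PV = PMT / i
= 3200 / 0.14
= 22857.1429


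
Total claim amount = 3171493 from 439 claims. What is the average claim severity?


severity = total / number
= 3171493 / 439
= 7224.3576


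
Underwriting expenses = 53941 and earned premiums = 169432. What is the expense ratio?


Expense ratio = expenses / premiums
= 53941 / 169432
= 0.3184


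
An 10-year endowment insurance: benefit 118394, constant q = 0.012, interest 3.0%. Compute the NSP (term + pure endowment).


Term component = 11518.949
Pure endowment = 10_p_x * v^10 * benefit = 0.886277 * 0.744094 * 118394 = 78077.6786
NSP = 89596.6276


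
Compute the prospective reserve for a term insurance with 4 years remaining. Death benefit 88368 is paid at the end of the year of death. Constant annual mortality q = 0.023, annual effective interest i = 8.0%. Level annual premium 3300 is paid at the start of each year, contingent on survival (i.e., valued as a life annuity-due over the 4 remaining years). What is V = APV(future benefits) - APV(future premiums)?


v = 1/(1+i) = 0.925926
APV(future benefits) per unit = sum_{k=0}^{3} k_p_x * q * v^(k+1) = 0.073755
APV(future benefits) = 88368 * 0.073755 = 6517.6084
Life annuity-due factor ä_{x:4} = sum_{k=0}^{3} k_p_x * v^k = 3.463292
APV(future premiums) = 3300 * 3.463292 = 11428.8648
V = 6517.6084 - 11428.8648
= -4911.2564


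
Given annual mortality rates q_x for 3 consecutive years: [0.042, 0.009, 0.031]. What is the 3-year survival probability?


p_k = 1 - q_k for each year
Survival = product of (1 - q_k)
= 0.958 * 0.991 * 0.969
= 0.9199


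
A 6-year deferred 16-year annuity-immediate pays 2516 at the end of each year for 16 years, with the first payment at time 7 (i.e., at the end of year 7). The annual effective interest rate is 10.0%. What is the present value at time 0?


PV at time 6 of the 16-year annuity-immediate:
a_n = 2516 * (1-(1+0.1)^(-16))/0.1 = 19684.4509
Discount back 6 years to time 0:
PV = 19684.4509 * (1+0.1)^(-6)
= 19684.4509 * 0.564474
= 11111.3594


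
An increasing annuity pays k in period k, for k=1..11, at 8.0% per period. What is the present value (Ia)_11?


(Ia)_n = sum_{k=1}^{n} k * v^k, v = 1/(1+i)
v = 0.925926
Sum computed term by term:
(Ia)_11 = 37.4046


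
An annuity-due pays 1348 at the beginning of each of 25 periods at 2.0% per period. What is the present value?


PV_due = PMT * (1-(1+i)^(-n))/i * (1+i)
PV_immediate = 26317.6193
PV_due = 26317.6193 * 1.02
= 26843.9717


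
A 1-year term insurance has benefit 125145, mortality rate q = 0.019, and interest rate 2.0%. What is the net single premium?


NSP = benefit * q * v
v = 1/(1+i) = 0.980392
NSP = 125145 * 0.019 * 0.980392
= 2331.1324


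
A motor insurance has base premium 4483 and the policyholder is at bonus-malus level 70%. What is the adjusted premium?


adjusted = base * BM_level / 100
= 4483 * 70 / 100
= 4483 * 0.7
= 3138.1
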